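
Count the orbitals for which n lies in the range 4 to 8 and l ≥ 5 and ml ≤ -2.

28

For each n in the range, tally the orbitals obeying l ≥ 5 and ml ≤ -2:
n=6 → 4; n=7 → 9; n=8 → 15.
Total orbitals: 4 + 9 + 15 = 28.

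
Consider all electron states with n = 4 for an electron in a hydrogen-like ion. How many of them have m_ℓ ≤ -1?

With n = 4 the allowed ℓ are 0, 1, …, 3.
The (ℓ, m_ℓ) pairs meeting m_ℓ ≤ -1 give: ℓ=1 → 1; ℓ=2 → 2; ℓ=3 → 3.
Orbitals: 1 + 2 + 3 = 6. Each orbital carries two spin states, so 6 × 2 = 12 states.

12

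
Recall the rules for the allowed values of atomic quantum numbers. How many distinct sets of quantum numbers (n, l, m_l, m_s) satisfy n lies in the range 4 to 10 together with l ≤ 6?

546

Count contributing orbitals for each principal shell:
n=4 → 16; n=5 → 25; n=6 → 36; n=7 → 49; n=8 → 49; n=9 → 49; n=10 → 49.
Orbitals: 16 + 25 + 36 + 49 + 49 + 49 + 49 = 273. Including both spin states (m_s = ±1/2) gives 2 × 273 = 546 states.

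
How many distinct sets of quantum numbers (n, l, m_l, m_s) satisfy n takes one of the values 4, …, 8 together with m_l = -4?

Go shell by shell, enumerating (l, m_l) with m_l = -4:
n=5 → 1; n=6 → 2; n=7 → 3; n=8 → 4.
Orbitals: 1 + 2 + 3 + 4 = 10. Including both spin states (m_s = ±1/2) gives 2 × 10 = 20 states.

20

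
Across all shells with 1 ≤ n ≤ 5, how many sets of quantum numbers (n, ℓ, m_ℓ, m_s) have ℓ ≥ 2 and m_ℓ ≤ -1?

32

Work shell by shell — for each n, count the (ℓ, m_ℓ) pairs that satisfy ℓ ≥ 2 and m_ℓ ≤ -1:
n=3 → 2; n=4 → 5; n=5 → 9.
Orbitals: 2 + 5 + 9 = 16. Including both spin states (m_s = ±1/2) gives 2 × 16 = 32 states.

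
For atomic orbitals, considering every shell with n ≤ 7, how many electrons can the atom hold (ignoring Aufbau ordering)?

Total orbitals = 1² + 2² + 3² + 4² + 5² + 6² + 7² = 140. Doubling for spin gives 280 electrons.

280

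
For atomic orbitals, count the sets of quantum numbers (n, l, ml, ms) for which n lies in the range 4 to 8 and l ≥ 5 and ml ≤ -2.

56

For each n in the range, tally the orbitals obeying l ≥ 5 and ml ≤ -2:
n=6 → 4; n=7 → 9; n=8 → 15.
Orbitals: 4 + 9 + 15 = 28. Including both spin states (ms = ±1/2) gives 2 × 28 = 56 states.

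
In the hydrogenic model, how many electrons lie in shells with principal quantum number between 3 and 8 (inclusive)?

398

Shell n has n² orbitals: 3²=9 + 4²=16 + 5²=25 + 6²=36 + 7²=49 + 8²=64 = 199 orbitals.
Two spin states per orbital: 2 × 199 = 398 electrons.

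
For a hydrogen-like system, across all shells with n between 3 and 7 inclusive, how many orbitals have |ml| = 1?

40

For each n in the range, tally the orbitals obeying |ml| = 1:
n=3 → 4; n=4 → 6; n=5 → 8; n=6 → 10; n=7 → 12.
Total orbitals: 4 + 6 + 8 + 10 + 12 = 40.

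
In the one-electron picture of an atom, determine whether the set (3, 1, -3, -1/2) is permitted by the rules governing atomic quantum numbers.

Invalid

The magnetic quantum number must satisfy −ℓ ≤ m_ℓ ≤ ℓ. With ℓ = 1, m_ℓ can only be -1, 0, 1, so m_ℓ = -3 is forbidden.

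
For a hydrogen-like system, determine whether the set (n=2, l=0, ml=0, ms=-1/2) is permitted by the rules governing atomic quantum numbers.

n = 2 is a positive integer. l = 0 satisfies 0 ≤ l ≤ n−1 = 1. ml = 0 lies in the range −l … +l (here 0). ms = -1/2 is one of ±1/2.
All four constraints are satisfied.

Valid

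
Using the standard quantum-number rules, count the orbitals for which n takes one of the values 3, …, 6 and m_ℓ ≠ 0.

68

Treat each shell separately and count matching orbitals:
n=3 → 6; n=4 → 12; n=5 → 20; n=6 → 30.
Total orbitals: 6 + 12 + 20 + 30 = 68.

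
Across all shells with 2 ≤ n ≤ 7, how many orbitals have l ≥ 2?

115

Treat each shell separately and count matching orbitals:
n=3 → 5; n=4 → 12; n=5 → 21; n=6 → 32; n=7 → 45.
Total orbitals: 5 + 12 + 21 + 32 + 45 = 115.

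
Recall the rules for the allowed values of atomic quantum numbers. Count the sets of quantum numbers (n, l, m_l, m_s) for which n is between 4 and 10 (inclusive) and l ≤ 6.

546

Treat each shell separately and count matching orbitals:
n=4 → 16; n=5 → 25; n=6 → 36; n=7 → 49; n=8 → 49; n=9 → 49; n=10 → 49.
Orbitals: 16 + 25 + 36 + 49 + 49 + 49 + 49 = 273. Including both spin states (m_s = ±1/2) gives 2 × 273 = 546 states.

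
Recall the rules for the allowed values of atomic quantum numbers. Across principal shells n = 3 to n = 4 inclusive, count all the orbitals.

25

Shell n has n² orbitals: 3²=9 + 4²=16 = 25 orbitals.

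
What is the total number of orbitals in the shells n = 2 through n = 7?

139

Shell n has n² orbitals: 2²=4 + 3²=9 + 4²=16 + 5²=25 + 6²=36 + 7²=49 = 139 orbitals.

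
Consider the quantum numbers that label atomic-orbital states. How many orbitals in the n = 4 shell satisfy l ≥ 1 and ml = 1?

3

Per l-value: l=1 → 1; l=2 → 1; l=3 → 1.
Total orbitals: 1 + 1 + 1 = 3.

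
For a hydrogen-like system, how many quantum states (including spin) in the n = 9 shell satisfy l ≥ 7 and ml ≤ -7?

Contributions: l=7 → 1; l=8 → 2.
Orbitals: 1 + 2 = 3. Each orbital carries two spin states, so 3 × 2 = 6 states.

6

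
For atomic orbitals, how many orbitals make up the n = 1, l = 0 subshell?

A subshell has 2l+1 orbitals; with l = 0, that's 1.

1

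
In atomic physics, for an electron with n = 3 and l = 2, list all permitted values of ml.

-2, -1, 0, 1, 2

ml takes every integer from −l to +l. With l = 2 that gives the 5 values -2, -1, 0, 1, 2.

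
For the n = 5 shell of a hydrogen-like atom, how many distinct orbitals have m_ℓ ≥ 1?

With n = 5 the allowed ℓ are 0, 1, …, 4.
The (ℓ, m_ℓ) pairs meeting m_ℓ ≥ 1 give: ℓ=1 → 1; ℓ=2 → 2; ℓ=3 → 3; ℓ=4 → 4.
Total orbitals: 1 + 2 + 3 + 4 = 10.

10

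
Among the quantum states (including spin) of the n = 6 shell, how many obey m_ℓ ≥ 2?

20

The n = 6 shell has ℓ = 0 through 5; check each.
Per ℓ-value: ℓ=2 → 1; ℓ=3 → 2; ℓ=4 → 3; ℓ=5 → 4.
Orbitals: 1 + 2 + 3 + 4 = 10. Each orbital carries two spin states, so 10 × 2 = 20 states.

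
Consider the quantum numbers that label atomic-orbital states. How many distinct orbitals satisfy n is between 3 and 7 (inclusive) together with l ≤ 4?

100

Work shell by shell — for each n, count the (l, ml) pairs that satisfy l ≤ 4:
n=3 → 9; n=4 → 16; n=5 → 25; n=6 → 25; n=7 → 25.
Total orbitals: 9 + 16 + 25 + 25 + 25 = 100.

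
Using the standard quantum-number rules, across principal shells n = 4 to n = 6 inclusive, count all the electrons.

Shell n has n² orbitals: 4²=16 + 5²=25 + 6²=36 = 77 orbitals.
Two spin states per orbital: 2 × 77 = 154 electrons.

154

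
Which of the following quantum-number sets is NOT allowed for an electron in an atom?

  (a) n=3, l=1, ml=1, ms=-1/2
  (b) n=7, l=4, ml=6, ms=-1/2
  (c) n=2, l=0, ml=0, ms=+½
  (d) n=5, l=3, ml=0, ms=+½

(b)

(b) has |ml| = 6 > l = 4, violating −l ≤ ml ≤ l.
The remaining sets (a), (c), (d) satisfy all four rules.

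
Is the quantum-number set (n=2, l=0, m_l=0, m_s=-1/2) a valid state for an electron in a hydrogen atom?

Allowed

n = 2 is a positive integer. l = 0 satisfies 0 ≤ l ≤ n−1 = 1. m_l = 0 lies in the range −l … +l (here 0). m_s = -1/2 is one of ±1/2.
All four constraints are satisfied.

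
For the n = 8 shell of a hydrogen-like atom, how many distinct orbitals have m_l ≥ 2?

Go through l = 0, …, 7 (the values permitted for n = 8).
Orbitals with m_l ≥ 2, by l: l=2 → 1; l=3 → 2; l=4 → 3; l=5 → 4; l=6 → 5; l=7 → 6.
Total orbitals: 1 + 2 + 3 + 4 + 5 + 6 = 21.

21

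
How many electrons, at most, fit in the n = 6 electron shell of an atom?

72

A shell holds 2n² electrons: 2 × 6² = 2 × 36 = 72.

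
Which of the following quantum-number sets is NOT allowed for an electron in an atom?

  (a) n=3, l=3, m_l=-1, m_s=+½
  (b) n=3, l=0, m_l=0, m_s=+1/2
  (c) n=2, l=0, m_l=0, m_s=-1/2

(a) has l = 3 ≥ n = 3, violating 0 ≤ l ≤ n−1.
The remaining sets (b), (c) satisfy all four rules.

(a)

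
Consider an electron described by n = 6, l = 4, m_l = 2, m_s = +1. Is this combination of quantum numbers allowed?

The spin quantum number for an electron can only be m_s = +1/2 or −1/2; m_s = +1 is not one of those.

Not allowed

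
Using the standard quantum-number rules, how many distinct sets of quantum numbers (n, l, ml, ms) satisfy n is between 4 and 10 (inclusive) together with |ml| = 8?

Go shell by shell, enumerating (l, ml) with |ml| = 8:
n=9 → 2; n=10 → 4.
Orbitals: 2 + 4 = 6. Including both spin states (ms = ±1/2) gives 2 × 6 = 12 states.

12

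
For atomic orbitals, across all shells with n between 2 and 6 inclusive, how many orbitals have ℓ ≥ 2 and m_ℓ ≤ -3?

10

Work shell by shell — for each n, count the (ℓ, m_ℓ) pairs that satisfy ℓ ≥ 2 and m_ℓ ≤ -3:
n=4 → 1; n=5 → 3; n=6 → 6.
Total orbitals: 1 + 3 + 6 = 10.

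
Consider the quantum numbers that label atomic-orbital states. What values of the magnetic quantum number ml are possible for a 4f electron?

The 4f subshell has l = 3, and ml takes every integer from −l to +l. With l = 3 that gives the 7 values -3, -2, -1, 0, 1, 2, 3.

-3, -2, -1, 0, 1, 2, 3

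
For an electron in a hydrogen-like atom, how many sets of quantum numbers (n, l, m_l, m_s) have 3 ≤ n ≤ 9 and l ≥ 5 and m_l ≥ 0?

Go shell by shell, enumerating (l, m_l) with l ≥ 5 and m_l ≥ 0:
n=6 → 6; n=7 → 13; n=8 → 21; n=9 → 30.
Orbitals: 6 + 13 + 21 + 30 = 70. Including both spin states (m_s = ±1/2) gives 2 × 70 = 140 states.

140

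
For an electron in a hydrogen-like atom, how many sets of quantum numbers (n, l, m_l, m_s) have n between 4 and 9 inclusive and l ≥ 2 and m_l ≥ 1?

Count contributing orbitals for each principal shell:
n=4 → 5; n=5 → 9; n=6 → 14; n=7 → 20; n=8 → 27; n=9 → 35.
Orbitals: 5 + 9 + 14 + 20 + 27 + 35 = 110. Including both spin states (m_s = ±1/2) gives 2 × 110 = 220 states.

220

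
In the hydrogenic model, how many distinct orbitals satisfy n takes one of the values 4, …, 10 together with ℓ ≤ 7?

318

Treat each shell separately and count matching orbitals:
n=4 → 16; n=5 → 25; n=6 → 36; n=7 → 49; n=8 → 64; n=9 → 64; n=10 → 64.
Total orbitals: 16 + 25 + 36 + 49 + 64 + 64 + 64 = 318.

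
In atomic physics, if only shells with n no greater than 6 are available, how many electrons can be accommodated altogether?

182

Total orbitals = 1² + 2² + 3² + 4² + 5² + 6² = 91. Doubling for spin gives 182 electrons.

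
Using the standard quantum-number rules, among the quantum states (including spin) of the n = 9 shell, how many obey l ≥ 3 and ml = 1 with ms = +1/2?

6

With n = 9 the allowed l are 0, 1, …, 8.
The (l, ml) pairs meeting l ≥ 3 and ml = 1 give: l=3 → 1; l=4 → 1; l=5 → 1; l=6 → 1; l=7 → 1; l=8 → 1.
Orbitals: 1 + 1 + 1 + 1 + 1 + 1 = 6. With ms fixed to a single value there is one state per orbital, giving 6 states.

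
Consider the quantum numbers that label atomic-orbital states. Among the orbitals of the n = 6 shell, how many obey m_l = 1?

5

Go through l = 0, …, 5 (the values permitted for n = 6).
Per l-value: l=1 → 1; l=2 → 1; l=3 → 1; l=4 → 1; l=5 → 1.
Total orbitals: 1 + 1 + 1 + 1 + 1 = 5.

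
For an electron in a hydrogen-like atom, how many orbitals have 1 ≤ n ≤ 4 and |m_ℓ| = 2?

For each n in the range, tally the orbitals obeying |m_ℓ| = 2:
n=3 → 2; n=4 → 4.
Total orbitals: 2 + 4 = 6.

6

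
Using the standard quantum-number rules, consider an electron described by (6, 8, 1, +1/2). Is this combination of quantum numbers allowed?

The orbital quantum number must satisfy 0 ≤ l ≤ n−1. With n = 6 the allowed l values are 0, 1, 2, 3, 4, 5, so l = 8 is out of range.

Not allowed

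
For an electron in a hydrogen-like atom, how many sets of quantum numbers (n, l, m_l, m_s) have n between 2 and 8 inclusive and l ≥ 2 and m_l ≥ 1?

154

Go shell by shell, enumerating (l, m_l) with l ≥ 2 and m_l ≥ 1:
n=3 → 2; n=4 → 5; n=5 → 9; n=6 → 14; n=7 → 20; n=8 → 27.
Orbitals: 2 + 5 + 9 + 14 + 20 + 27 = 77. Including both spin states (m_s = ±1/2) gives 2 × 77 = 154 states.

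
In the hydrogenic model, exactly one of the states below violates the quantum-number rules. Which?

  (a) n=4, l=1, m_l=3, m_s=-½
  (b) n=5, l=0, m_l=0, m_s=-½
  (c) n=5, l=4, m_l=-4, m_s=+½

(a) has |m_l| = 3 > l = 1, violating −l ≤ m_l ≤ l.
The remaining sets (b), (c) satisfy all four rules.

(a)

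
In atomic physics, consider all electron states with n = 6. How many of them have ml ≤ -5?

2

Contributions: l=5 → 1.
Orbitals: 1. Each orbital carries two spin states, so 1 × 2 = 2 states.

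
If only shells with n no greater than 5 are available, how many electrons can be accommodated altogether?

110

Total orbitals = 1² + 2² + 3² + 4² + 5² = 55. Doubling for spin gives 110 electrons.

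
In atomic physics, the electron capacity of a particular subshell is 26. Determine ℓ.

2(2ℓ+1) = 26 ⇒ 2ℓ+1 = 13 ⇒ ℓ = 6.

ℓ = 6 (i)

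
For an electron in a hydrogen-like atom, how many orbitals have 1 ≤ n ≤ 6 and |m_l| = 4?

Treat each shell separately and count matching orbitals:
n=5 → 2; n=6 → 4.
Total orbitals: 2 + 4 = 6.

6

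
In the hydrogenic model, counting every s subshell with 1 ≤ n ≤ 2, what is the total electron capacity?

An s subshell (l = 0) exists for every n ≥ 1, so shells n = 1, 2 each contribute one — 2 subshells.
Since each s subshell holds 2(2·0+1) = 2 electrons, the total is 2 × 2 = 4.

4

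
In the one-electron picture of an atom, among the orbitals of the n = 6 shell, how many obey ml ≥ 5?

For n = 6, l ranges over 0 … 5.
Per l-value: l=5 → 1.
Total orbitals: 1.

1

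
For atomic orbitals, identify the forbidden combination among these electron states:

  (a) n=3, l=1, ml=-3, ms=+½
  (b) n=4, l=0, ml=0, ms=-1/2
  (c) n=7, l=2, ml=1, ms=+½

(a) has |ml| = 3 > l = 1, violating −l ≤ ml ≤ l.
The remaining sets (b), (c) satisfy all four rules.

(a)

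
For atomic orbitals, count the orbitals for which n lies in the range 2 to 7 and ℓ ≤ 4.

104

Count contributing orbitals for each principal shell:
n=2 → 4; n=3 → 9; n=4 → 16; n=5 → 25; n=6 → 25; n=7 → 25.
Total orbitals: 4 + 9 + 16 + 25 + 25 + 25 = 104.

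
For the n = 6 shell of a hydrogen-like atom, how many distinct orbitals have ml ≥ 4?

3

For n = 6, l ranges over 0 … 5.
The (l, ml) pairs meeting ml ≥ 4 give: l=4 → 1; l=5 → 2.
Total orbitals: 1 + 2 = 3.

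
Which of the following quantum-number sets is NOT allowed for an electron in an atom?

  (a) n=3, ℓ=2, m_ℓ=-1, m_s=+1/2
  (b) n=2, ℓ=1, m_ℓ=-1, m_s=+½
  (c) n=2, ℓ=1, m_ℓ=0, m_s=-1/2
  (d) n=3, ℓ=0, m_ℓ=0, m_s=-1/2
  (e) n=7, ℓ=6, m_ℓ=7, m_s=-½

(e)

(e) has |m_ℓ| = 7 > ℓ = 6, violating −ℓ ≤ m_ℓ ≤ ℓ.
The remaining sets (a), (b), (c), (d) satisfy all four rules.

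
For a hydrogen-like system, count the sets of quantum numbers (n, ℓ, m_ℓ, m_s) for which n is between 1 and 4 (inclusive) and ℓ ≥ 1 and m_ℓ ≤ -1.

20

Work shell by shell — for each n, count the (ℓ, m_ℓ) pairs that satisfy ℓ ≥ 1 and m_ℓ ≤ -1:
n=2 → 1; n=3 → 3; n=4 → 6.
Orbitals: 1 + 3 + 6 = 10. Including both spin states (m_s = ±1/2) gives 2 × 10 = 20 states.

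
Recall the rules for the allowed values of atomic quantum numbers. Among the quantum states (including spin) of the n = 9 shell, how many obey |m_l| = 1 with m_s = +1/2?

The n = 9 shell has l = 0 through 8; check each.
Orbitals with |m_l| = 1, by l: l=1 → 2; l=2 → 2; l=3 → 2; l=4 → 2; l=5 → 2; l=6 → 2; l=7 → 2; l=8 → 2.
Orbitals: 2 + 2 + 2 + 2 + 2 + 2 + 2 + 2 = 16. With m_s fixed to a single value there is one state per orbital, giving 16 states.

16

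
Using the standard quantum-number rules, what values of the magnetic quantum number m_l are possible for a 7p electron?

-1, 0, 1

The 7p subshell has l = 1, and m_l takes every integer from −l to +l. With l = 1 that gives the 3 values -1, 0, 1.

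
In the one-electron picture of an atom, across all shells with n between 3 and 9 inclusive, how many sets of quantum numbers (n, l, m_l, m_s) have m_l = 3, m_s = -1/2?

For each n in the range, tally the orbitals obeying m_l = 3:
n=4 → 1; n=5 → 2; n=6 → 3; n=7 → 4; n=8 → 5; n=9 → 6.
Orbitals: 1 + 2 + 3 + 4 + 5 + 6 = 21. With m_s fixed to -1/2 there is one state per orbital, so 21 states.

21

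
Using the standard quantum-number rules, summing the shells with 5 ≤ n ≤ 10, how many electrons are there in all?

710

Shell n has n² orbitals: 5²=25 + 6²=36 + 7²=49 + 8²=64 + 9²=81 + 10²=100 = 355 orbitals.
Two spin states per orbital: 2 × 355 = 710 electrons.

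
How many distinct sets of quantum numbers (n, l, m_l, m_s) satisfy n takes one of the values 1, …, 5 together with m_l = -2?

Per-shell orbital counts meeting the constraint:
n=3 → 1; n=4 → 2; n=5 → 3.
Orbitals: 1 + 2 + 3 = 6. Including both spin states (m_s = ±1/2) gives 2 × 6 = 12 states.

12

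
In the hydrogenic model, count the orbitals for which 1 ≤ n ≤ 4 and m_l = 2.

3

Go shell by shell, enumerating (l, m_l) with m_l = 2:
n=3 → 1; n=4 → 2.
Total orbitals: 1 + 2 = 3.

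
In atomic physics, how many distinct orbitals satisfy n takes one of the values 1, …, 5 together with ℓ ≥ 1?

50

Go shell by shell, enumerating (ℓ, m_ℓ) with ℓ ≥ 1:
n=2 → 3; n=3 → 8; n=4 → 15; n=5 → 24.
Total orbitals: 3 + 8 + 15 + 24 = 50.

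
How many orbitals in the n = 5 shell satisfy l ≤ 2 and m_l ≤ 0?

6

The n = 5 shell has l = 0 through 4; check each.
The (l, m_l) pairs meeting l ≤ 2 and m_l ≤ 0 give: l=0 → 1; l=1 → 2; l=2 → 3.
Total orbitals: 1 + 2 + 3 = 6.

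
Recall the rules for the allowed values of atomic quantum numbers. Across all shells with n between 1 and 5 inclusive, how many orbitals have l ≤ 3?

46

Work shell by shell — for each n, count the (l, ml) pairs that satisfy l ≤ 3:
n=1 → 1; n=2 → 4; n=3 → 9; n=4 → 16; n=5 → 16.
Total orbitals: 1 + 4 + 9 + 16 + 16 = 46.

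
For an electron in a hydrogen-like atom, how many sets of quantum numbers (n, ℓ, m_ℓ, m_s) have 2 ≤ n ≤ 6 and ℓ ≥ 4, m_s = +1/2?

Treat each shell separately and count matching orbitals:
n=5 → 9; n=6 → 20.
Orbitals: 9 + 20 = 29. With m_s fixed to +1/2 there is one state per orbital, so 29 states.

29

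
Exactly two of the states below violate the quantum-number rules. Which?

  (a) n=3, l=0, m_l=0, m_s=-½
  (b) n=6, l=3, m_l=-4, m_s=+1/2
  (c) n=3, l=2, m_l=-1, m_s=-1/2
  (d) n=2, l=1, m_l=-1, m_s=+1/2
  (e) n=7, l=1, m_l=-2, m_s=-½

(b) and (e)

(b) has |m_l| = 4 > l = 3, violating −l ≤ m_l ≤ l.
(e) has |m_l| = 2 > l = 1, violating −l ≤ m_l ≤ l.
The remaining sets (a), (c), (d) satisfy all four rules.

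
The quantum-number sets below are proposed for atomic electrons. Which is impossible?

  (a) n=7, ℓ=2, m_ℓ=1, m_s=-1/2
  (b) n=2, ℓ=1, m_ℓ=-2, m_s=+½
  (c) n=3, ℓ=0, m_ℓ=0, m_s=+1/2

(b)

(b) has |m_ℓ| = 2 > ℓ = 1, violating −ℓ ≤ m_ℓ ≤ ℓ.
The remaining sets (a), (c) satisfy all four rules.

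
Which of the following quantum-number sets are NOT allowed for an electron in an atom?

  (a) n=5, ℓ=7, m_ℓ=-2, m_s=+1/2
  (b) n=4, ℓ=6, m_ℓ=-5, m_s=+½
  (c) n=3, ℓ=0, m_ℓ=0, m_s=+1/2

(a) and (b)

(a) has ℓ = 7 ≥ n = 5, violating 0 ≤ ℓ ≤ n−1.
(b) has ℓ = 6 ≥ n = 4, violating 0 ≤ ℓ ≤ n−1.
The remaining set (c) satisfies all four rules.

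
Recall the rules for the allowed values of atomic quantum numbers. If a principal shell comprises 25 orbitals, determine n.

n² = 25 ⇒ n = 5.

n = 5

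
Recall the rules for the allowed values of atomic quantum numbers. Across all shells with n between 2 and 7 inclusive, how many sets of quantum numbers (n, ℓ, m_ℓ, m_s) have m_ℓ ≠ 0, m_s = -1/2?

Go shell by shell, enumerating (ℓ, m_ℓ) with m_ℓ ≠ 0:
n=2 → 2; n=3 → 6; n=4 → 12; n=5 → 20; n=6 → 30; n=7 → 42.
Orbitals: 2 + 6 + 12 + 20 + 30 + 42 = 112. With m_s fixed to -1/2 there is one state per orbital, so 112 states.

112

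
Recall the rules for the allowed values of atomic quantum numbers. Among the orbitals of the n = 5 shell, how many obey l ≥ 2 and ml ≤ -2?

6

For n = 5, l ranges over 0 … 4.
The (l, ml) pairs meeting l ≥ 2 and ml ≤ -2 give: l=2 → 1; l=3 → 2; l=4 → 3.
Total orbitals: 1 + 2 + 3 = 6.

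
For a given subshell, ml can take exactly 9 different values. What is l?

ml ranges over 2l+1 integers, so 2l+1 = 9 ⇒ l = 4.

l = 4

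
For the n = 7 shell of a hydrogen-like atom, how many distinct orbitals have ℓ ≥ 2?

45

Go through ℓ = 0, …, 6 (the values permitted for n = 7).
Per ℓ-value: ℓ=2 → 5; ℓ=3 → 7; ℓ=4 → 9; ℓ=5 → 11; ℓ=6 → 13.
Total orbitals: 5 + 7 + 9 + 11 + 13 = 45.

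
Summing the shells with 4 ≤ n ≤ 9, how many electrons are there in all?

542

Shell n has n² orbitals: 4²=16 + 5²=25 + 6²=36 + 7²=49 + 8²=64 + 9²=81 = 271 orbitals.
Two spin states per orbital: 2 × 271 = 542 electrons.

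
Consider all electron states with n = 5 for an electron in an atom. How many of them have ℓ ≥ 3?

32

For n = 5, ℓ ranges over 0 … 4.
Per ℓ-value: ℓ=3 → 7; ℓ=4 → 9.
Orbitals: 7 + 9 = 16. Each orbital carries two spin states, so 16 × 2 = 32 states.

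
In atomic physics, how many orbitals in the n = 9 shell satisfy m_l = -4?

5

For n = 9, l ranges over 0 … 8.
Per l-value: l=4 → 1; l=5 → 1; l=6 → 1; l=7 → 1; l=8 → 1.
Total orbitals: 1 + 1 + 1 + 1 + 1 = 5.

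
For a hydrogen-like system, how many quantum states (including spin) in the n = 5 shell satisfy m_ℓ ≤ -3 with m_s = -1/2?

3

The n = 5 shell has ℓ = 0 through 4; check each.
The (ℓ, m_ℓ) pairs meeting m_ℓ ≤ -3 give: ℓ=3 → 1; ℓ=4 → 2.
Orbitals: 1 + 2 = 3. With m_s fixed to a single value there is one state per orbital, giving 3 states.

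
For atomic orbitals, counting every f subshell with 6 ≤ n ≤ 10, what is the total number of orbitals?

An f subshell (l = 3) exists for every n ≥ 4, so shells n = 6, 7, 8, 9, 10 each contribute one — 5 subshells.
Since each f subshell has 2·3+1 = 7 orbitals, the total is 5 × 7 = 35.

35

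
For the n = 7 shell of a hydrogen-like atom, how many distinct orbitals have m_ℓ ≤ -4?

6

Go through ℓ = 0, …, 6 (the values permitted for n = 7).
Orbitals with m_ℓ ≤ -4, by ℓ: ℓ=4 → 1; ℓ=5 → 2; ℓ=6 → 3.
Total orbitals: 1 + 2 + 3 = 6.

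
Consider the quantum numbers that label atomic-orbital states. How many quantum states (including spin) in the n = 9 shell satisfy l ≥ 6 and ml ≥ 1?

Go through l = 0, …, 8 (the values permitted for n = 9).
Orbitals with l ≥ 6 and ml ≥ 1, by l: l=6 → 6; l=7 → 7; l=8 → 8.
Orbitals: 6 + 7 + 8 = 21. Each orbital carries two spin states, so 21 × 2 = 42 states.

42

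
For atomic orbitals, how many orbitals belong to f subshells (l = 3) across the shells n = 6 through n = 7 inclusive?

14

An f subshell (l = 3) exists for every n ≥ 4, so shells n = 6, 7 each contribute one — 2 subshells.
Since each f subshell has 2·3+1 = 7 orbitals, the total is 2 × 7 = 14.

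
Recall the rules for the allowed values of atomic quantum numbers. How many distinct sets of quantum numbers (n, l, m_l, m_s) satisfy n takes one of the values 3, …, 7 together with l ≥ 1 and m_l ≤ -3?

Go shell by shell, enumerating (l, m_l) with l ≥ 1 and m_l ≤ -3:
n=4 → 1; n=5 → 3; n=6 → 6; n=7 → 10.
Orbitals: 1 + 3 + 6 + 10 = 20. Including both spin states (m_s = ±1/2) gives 2 × 20 = 40 states.

40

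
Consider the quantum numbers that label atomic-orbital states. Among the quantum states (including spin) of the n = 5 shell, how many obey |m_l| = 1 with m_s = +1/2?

The (l, m_l) pairs meeting |m_l| = 1 give: l=1 → 2; l=2 → 2; l=3 → 2; l=4 → 2.
Orbitals: 2 + 2 + 2 + 2 = 8. With m_s fixed to a single value there is one state per orbital, giving 8 states.

8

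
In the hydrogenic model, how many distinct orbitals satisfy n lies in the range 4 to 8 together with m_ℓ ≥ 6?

4

Per-shell orbital counts meeting the constraint:
n=7 → 1; n=8 → 3.
Total orbitals: 1 + 3 = 4.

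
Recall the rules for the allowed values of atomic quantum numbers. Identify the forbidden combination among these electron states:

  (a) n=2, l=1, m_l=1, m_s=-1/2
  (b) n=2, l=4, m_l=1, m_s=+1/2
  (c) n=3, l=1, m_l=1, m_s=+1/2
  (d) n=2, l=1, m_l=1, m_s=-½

(b) has l = 4 ≥ n = 2, violating 0 ≤ l ≤ n−1.
The remaining sets (a), (c), (d) satisfy all four rules.

(b)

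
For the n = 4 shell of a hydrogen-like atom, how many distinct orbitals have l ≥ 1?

15

The n = 4 shell has l = 0 through 3; check each.
The (l, m_l) pairs meeting l ≥ 1 give: l=1 → 3; l=2 → 5; l=3 → 7.
Total orbitals: 3 + 5 + 7 = 15.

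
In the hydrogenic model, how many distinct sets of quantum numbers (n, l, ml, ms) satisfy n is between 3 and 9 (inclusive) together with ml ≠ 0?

476

Treat each shell separately and count matching orbitals:
n=3 → 6; n=4 → 12; n=5 → 20; n=6 → 30; n=7 → 42; n=8 → 56; n=9 → 72.
Orbitals: 6 + 12 + 20 + 30 + 42 + 56 + 72 = 238. Including both spin states (ms = ±1/2) gives 2 × 238 = 476 states.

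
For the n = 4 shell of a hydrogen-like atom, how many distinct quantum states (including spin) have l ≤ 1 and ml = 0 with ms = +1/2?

2

The n = 4 shell has l = 0 through 3; check each.
The (l, ml) pairs meeting l ≤ 1 and ml = 0 give: l=0 → 1; l=1 → 1.
Orbitals: 1 + 1 = 2. With ms fixed to a single value there is one state per orbital, giving 2 states.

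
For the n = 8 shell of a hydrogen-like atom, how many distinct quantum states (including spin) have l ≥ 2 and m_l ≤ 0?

For n = 8, l ranges over 0 … 7.
Per l-value: l=2 → 3; l=3 → 4; l=4 → 5; l=5 → 6; l=6 → 7; l=7 → 8.
Orbitals: 3 + 4 + 5 + 6 + 7 + 8 = 33. Each orbital carries two spin states, so 33 × 2 = 66 states.

66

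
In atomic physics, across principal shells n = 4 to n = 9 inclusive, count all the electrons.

542

Shell n has n² orbitals: 4²=16 + 5²=25 + 6²=36 + 7²=49 + 8²=64 + 9²=81 = 271 orbitals.
Two spin states per orbital: 2 × 271 = 542 electrons.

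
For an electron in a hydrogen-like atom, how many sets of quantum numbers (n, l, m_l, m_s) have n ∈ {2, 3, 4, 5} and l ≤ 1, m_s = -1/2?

Per-shell orbital counts meeting the constraint:
n=2 → 4; n=3 → 4; n=4 → 4; n=5 → 4.
Orbitals: 4 + 4 + 4 + 4 = 16. With m_s fixed to -1/2 there is one state per orbital, so 16 states.

16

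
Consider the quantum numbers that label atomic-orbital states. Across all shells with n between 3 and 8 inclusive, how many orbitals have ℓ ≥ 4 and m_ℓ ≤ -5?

10

Per-shell orbital counts meeting the constraint:
n=6 → 1; n=7 → 3; n=8 → 6.
Total orbitals: 1 + 3 + 6 = 10.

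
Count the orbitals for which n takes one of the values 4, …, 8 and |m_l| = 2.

Per-shell orbital counts meeting the constraint:
n=4 → 4; n=5 → 6; n=6 → 8; n=7 → 10; n=8 → 12.
Total orbitals: 4 + 6 + 8 + 10 + 12 = 40.

40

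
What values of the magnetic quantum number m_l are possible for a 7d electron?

-2, -1, 0, 1, 2

The 7d subshell has l = 2, and m_l takes every integer from −l to +l. With l = 2 that gives the 5 values -2, -1, 0, 1, 2.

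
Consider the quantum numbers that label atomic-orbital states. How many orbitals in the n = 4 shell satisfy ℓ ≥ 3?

7

With n = 4 the allowed ℓ are 0, 1, …, 3.
The (ℓ, m_ℓ) pairs meeting ℓ ≥ 3 give: ℓ=3 → 7.
Total orbitals: 7.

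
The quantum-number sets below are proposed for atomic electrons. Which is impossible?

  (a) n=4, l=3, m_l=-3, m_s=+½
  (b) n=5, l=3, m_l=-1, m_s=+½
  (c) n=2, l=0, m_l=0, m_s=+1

(c) has m_s = +1, but an electron's spin must be ±1/2.
The remaining sets (a), (b) satisfy all four rules.

(c)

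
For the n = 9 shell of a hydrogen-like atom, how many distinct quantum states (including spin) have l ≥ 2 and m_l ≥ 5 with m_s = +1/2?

For n = 9, l ranges over 0 … 8.
Orbitals with l ≥ 2 and m_l ≥ 5, by l: l=5 → 1; l=6 → 2; l=7 → 3; l=8 → 4.
Orbitals: 1 + 2 + 3 + 4 = 10. With m_s fixed to a single value there is one state per orbital, giving 10 states.

10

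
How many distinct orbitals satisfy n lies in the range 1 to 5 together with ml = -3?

3

Work shell by shell — for each n, count the (l, ml) pairs that satisfy ml = -3:
n=4 → 1; n=5 → 2.
Total orbitals: 1 + 2 = 3.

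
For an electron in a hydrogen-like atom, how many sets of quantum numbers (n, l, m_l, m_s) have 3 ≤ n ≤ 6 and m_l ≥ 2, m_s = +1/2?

20

Work shell by shell — for each n, count the (l, m_l) pairs that satisfy m_l ≥ 2:
n=3 → 1; n=4 → 3; n=5 → 6; n=6 → 10.
Orbitals: 1 + 3 + 6 + 10 = 20. With m_s fixed to +1/2 there is one state per orbital, so 20 states.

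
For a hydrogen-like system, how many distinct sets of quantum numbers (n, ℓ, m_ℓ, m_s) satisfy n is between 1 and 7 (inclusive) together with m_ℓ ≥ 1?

For each n in the range, tally the orbitals obeying m_ℓ ≥ 1:
n=2 → 1; n=3 → 3; n=4 → 6; n=5 → 10; n=6 → 15; n=7 → 21.
Orbitals: 1 + 3 + 6 + 10 + 15 + 21 = 56. Including both spin states (m_s = ±1/2) gives 2 × 56 = 112 states.

112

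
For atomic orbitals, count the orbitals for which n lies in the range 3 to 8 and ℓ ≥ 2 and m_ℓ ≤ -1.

77

Count contributing orbitals for each principal shell:
n=3 → 2; n=4 → 5; n=5 → 9; n=6 → 14; n=7 → 20; n=8 → 27.
Total orbitals: 2 + 5 + 9 + 14 + 20 + 27 = 77.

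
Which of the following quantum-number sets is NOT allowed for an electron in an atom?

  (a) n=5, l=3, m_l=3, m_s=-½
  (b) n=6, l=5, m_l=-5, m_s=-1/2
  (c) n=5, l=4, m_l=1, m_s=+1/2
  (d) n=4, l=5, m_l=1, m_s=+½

(d)

(d) has l = 5 ≥ n = 4, violating 0 ≤ l ≤ n−1.
The remaining sets (a), (b), (c) satisfy all four rules.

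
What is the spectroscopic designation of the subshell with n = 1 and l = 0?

1s

l = 0 corresponds to the letter 's', so the subshell is 1s.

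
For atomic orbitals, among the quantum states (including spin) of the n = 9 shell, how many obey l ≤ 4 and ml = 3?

Go through l = 0, …, 8 (the values permitted for n = 9).
Per l-value: l=3 → 1; l=4 → 1.
Orbitals: 1 + 1 = 2. Each orbital carries two spin states, so 2 × 2 = 4 states.

4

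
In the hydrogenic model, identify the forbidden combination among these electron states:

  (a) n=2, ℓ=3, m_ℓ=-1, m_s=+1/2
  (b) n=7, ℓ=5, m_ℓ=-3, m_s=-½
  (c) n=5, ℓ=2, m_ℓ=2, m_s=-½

(a)

(a) has ℓ = 3 ≥ n = 2, violating 0 ≤ ℓ ≤ n−1.
The remaining sets (b), (c) satisfy all four rules.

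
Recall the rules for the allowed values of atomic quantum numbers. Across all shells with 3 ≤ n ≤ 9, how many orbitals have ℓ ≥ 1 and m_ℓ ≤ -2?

Go shell by shell, enumerating (ℓ, m_ℓ) with ℓ ≥ 1 and m_ℓ ≤ -2:
n=3 → 1; n=4 → 3; n=5 → 6; n=6 → 10; n=7 → 15; n=8 → 21; n=9 → 28.
Total orbitals: 1 + 3 + 6 + 10 + 15 + 21 + 28 = 84.

84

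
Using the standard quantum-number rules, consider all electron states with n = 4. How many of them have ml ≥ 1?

12

For n = 4, l ranges over 0 … 3.
Orbitals with ml ≥ 1, by l: l=1 → 1; l=2 → 2; l=3 → 3.
Orbitals: 1 + 2 + 3 = 6. Each orbital carries two spin states, so 6 × 2 = 12 states.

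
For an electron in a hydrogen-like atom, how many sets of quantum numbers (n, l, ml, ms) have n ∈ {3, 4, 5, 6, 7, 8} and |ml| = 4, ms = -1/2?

20

Go shell by shell, enumerating (l, ml) with |ml| = 4:
n=5 → 2; n=6 → 4; n=7 → 6; n=8 → 8.
Orbitals: 2 + 4 + 6 + 8 = 20. With ms fixed to -1/2 there is one state per orbital, so 20 states.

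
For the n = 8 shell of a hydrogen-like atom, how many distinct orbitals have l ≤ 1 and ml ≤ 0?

For n = 8, l ranges over 0 … 7.
Per l-value: l=0 → 1; l=1 → 2.
Total orbitals: 1 + 2 = 3.

3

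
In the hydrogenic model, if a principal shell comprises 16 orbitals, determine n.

n² = 16 ⇒ n = 4.

n = 4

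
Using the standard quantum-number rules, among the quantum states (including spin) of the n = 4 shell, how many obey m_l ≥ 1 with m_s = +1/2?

6

For n = 4, l ranges over 0 … 3.
Contributions: l=1 → 1; l=2 → 2; l=3 → 3.
Orbitals: 1 + 2 + 3 = 6. With m_s fixed to a single value there is one state per orbital, giving 6 states.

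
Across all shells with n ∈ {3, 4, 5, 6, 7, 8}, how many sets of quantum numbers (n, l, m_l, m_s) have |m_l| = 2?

84

Work shell by shell — for each n, count the (l, m_l) pairs that satisfy |m_l| = 2:
n=3 → 2; n=4 → 4; n=5 → 6; n=6 → 8; n=7 → 10; n=8 → 12.
Orbitals: 2 + 4 + 6 + 8 + 10 + 12 = 42. Including both spin states (m_s = ±1/2) gives 2 × 42 = 84 states.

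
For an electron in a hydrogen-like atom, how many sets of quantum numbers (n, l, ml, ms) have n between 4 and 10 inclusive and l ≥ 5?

Work shell by shell — for each n, count the (l, ml) pairs that satisfy l ≥ 5:
n=6 → 11; n=7 → 24; n=8 → 39; n=9 → 56; n=10 → 75.
Orbitals: 11 + 24 + 39 + 56 + 75 = 205. Including both spin states (ms = ±1/2) gives 2 × 205 = 410 states.

410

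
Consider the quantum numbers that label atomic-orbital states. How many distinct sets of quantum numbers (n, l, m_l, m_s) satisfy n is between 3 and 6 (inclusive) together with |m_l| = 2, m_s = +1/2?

Per-shell orbital counts meeting the constraint:
n=3 → 2; n=4 → 4; n=5 → 6; n=6 → 8.
Orbitals: 2 + 4 + 6 + 8 = 20. With m_s fixed to +1/2 there is one state per orbital, so 20 states.

20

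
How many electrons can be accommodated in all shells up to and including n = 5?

110

Total orbitals = 1² + 2² + 3² + 4² + 5² = 55. Doubling for spin gives 110 electrons.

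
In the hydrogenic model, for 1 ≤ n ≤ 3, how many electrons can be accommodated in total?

Total orbitals = 1² + 2² + 3² = 14. Doubling for spin gives 28 electrons.

28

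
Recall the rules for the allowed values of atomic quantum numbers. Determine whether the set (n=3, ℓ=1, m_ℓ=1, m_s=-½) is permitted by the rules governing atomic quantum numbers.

Allowed

n = 3 is a positive integer. ℓ = 1 satisfies 0 ≤ ℓ ≤ n−1 = 2. m_ℓ = 1 lies in the range −ℓ … +ℓ (here −1 … 1). m_s = -1/2 is one of ±1/2.
All four constraints are satisfied.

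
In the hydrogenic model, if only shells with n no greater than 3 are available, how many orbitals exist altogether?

Total orbitals = 1² + 2² + 3² = 14.

14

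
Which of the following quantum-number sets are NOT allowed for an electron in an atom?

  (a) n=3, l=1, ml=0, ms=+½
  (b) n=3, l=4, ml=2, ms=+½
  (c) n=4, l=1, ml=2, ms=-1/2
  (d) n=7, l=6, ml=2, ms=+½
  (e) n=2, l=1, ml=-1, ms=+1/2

(b) and (c)

(b) has l = 4 ≥ n = 3, violating 0 ≤ l ≤ n−1.
(c) has |ml| = 2 > l = 1, violating −l ≤ ml ≤ l.
The remaining sets (a), (d), (e) satisfy all four rules.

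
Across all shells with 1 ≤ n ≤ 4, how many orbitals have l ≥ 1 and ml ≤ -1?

10

Treat each shell separately and count matching orbitals:
n=2 → 1; n=3 → 3; n=4 → 6.
Total orbitals: 1 + 3 + 6 = 10.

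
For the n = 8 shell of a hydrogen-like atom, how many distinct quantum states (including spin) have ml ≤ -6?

Contributions: l=6 → 1; l=7 → 2.
Orbitals: 1 + 2 = 3. Each orbital carries two spin states, so 3 × 2 = 6 states.

6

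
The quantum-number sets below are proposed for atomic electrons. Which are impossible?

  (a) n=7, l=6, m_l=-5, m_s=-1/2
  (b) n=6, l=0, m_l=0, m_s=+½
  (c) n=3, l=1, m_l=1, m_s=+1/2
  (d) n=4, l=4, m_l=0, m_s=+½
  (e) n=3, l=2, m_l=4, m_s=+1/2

(d) and (e)

(d) has l = 4 ≥ n = 4, violating 0 ≤ l ≤ n−1.
(e) has |m_l| = 4 > l = 2, violating −l ≤ m_l ≤ l.
The remaining sets (a), (b), (c) satisfy all four rules.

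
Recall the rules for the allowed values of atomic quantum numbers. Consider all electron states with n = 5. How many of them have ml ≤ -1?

Contributions: l=1 → 1; l=2 → 2; l=3 → 3; l=4 → 4.
Orbitals: 1 + 2 + 3 + 4 = 10. Each orbital carries two spin states, so 10 × 2 = 20 states.

20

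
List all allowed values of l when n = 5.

l is an integer with 0 ≤ l ≤ n−1, so for n = 5: l = 0, 1, 2, 3, 4.

0, 1, 2, 3, 4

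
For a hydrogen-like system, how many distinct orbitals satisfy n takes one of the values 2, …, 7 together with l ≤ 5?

126

Go shell by shell, enumerating (l, ml) with l ≤ 5:
n=2 → 4; n=3 → 9; n=4 → 16; n=5 → 25; n=6 → 36; n=7 → 36.
Total orbitals: 4 + 9 + 16 + 25 + 36 + 36 = 126.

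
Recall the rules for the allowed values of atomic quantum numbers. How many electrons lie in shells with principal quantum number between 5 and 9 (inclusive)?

510

Shell n has n² orbitals: 5²=25 + 6²=36 + 7²=49 + 8²=64 + 9²=81 = 255 orbitals.
Two spin states per orbital: 2 × 255 = 510 electrons.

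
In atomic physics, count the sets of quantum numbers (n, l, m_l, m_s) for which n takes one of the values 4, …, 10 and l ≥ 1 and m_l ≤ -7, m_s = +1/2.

10

Go shell by shell, enumerating (l, m_l) with l ≥ 1 and m_l ≤ -7:
n=8 → 1; n=9 → 3; n=10 → 6.
Orbitals: 1 + 3 + 6 = 10. With m_s fixed to +1/2 there is one state per orbital, so 10 states.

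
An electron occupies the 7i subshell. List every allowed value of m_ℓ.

-6, -5, -4, -3, -2, -1, 0, 1, 2, 3, 4, 5, 6

The 7i subshell has ℓ = 6, and m_ℓ takes every integer from −ℓ to +ℓ. With ℓ = 6 that gives the 13 values -6, -5, -4, -3, -2, -1, 0, 1, 2, 3, 4, 5, 6.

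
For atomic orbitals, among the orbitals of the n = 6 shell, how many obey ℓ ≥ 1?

35

Orbitals with ℓ ≥ 1, by ℓ: ℓ=1 → 3; ℓ=2 → 5; ℓ=3 → 7; ℓ=4 → 9; ℓ=5 → 11.
Total orbitals: 3 + 5 + 7 + 9 + 11 = 35.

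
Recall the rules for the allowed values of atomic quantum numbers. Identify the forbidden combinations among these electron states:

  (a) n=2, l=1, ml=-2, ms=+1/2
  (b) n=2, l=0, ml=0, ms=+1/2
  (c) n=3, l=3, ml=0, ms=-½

(a) has |ml| = 2 > l = 1, violating −l ≤ ml ≤ l.
(c) has l = 3 ≥ n = 3, violating 0 ≤ l ≤ n−1.
The remaining set (b) satisfies all four rules.

(a) and (c)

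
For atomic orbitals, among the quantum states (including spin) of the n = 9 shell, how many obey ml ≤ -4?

The n = 9 shell has l = 0 through 8; check each.
Per l-value: l=4 → 1; l=5 → 2; l=6 → 3; l=7 → 4; l=8 → 5.
Orbitals: 1 + 2 + 3 + 4 + 5 = 15. Each orbital carries two spin states, so 15 × 2 = 30 states.

30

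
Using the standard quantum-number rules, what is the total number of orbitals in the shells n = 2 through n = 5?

54

Shell n has n² orbitals: 2²=4 + 3²=9 + 4²=16 + 5²=25 = 54 orbitals.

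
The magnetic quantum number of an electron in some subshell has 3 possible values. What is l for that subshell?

ml ranges over 2l+1 integers, so 2l+1 = 3 ⇒ l = 1.

l = 1 (p)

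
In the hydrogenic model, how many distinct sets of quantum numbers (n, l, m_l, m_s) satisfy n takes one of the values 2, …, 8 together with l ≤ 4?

258

Count contributing orbitals for each principal shell:
n=2 → 4; n=3 → 9; n=4 → 16; n=5 → 25; n=6 → 25; n=7 → 25; n=8 → 25.
Orbitals: 4 + 9 + 16 + 25 + 25 + 25 + 25 = 129. Including both spin states (m_s = ±1/2) gives 2 × 129 = 258 states.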